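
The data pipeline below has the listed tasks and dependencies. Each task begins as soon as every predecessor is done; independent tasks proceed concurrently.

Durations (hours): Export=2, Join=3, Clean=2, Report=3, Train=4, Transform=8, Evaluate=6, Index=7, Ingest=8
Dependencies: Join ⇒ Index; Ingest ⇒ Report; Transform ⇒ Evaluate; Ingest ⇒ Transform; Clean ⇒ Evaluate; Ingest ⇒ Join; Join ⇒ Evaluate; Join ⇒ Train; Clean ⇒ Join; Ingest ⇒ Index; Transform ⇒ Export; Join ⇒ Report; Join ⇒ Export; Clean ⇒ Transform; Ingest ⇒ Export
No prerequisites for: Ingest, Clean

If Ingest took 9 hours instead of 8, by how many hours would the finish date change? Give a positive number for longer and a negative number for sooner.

As given, the longest chain is Ingest→Transform→Evaluate = 8+8+6 = 22, so the finish is 22 hours.
Since Ingest is critical, the +1 change carries straight to that chain (now 23 hours).
No other chain overtakes it, so the finish is 23 hours.
Change in finish: 23 − 22 = +1 hours.

1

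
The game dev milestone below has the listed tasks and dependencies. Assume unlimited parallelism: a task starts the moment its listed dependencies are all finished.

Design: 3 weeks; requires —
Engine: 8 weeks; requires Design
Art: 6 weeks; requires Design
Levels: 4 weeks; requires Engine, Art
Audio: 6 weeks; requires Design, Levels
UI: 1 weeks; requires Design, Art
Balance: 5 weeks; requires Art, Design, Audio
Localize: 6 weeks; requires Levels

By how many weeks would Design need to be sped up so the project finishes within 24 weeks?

Current finish: 26 weeks; target: 24.
Design is on every critical path, so each week cut from Design cuts the finish by one (this holds down to a finish of 24).
Need 26 − 24 = 2 weeks off Design → Design becomes 1 week, finish becomes 24.

2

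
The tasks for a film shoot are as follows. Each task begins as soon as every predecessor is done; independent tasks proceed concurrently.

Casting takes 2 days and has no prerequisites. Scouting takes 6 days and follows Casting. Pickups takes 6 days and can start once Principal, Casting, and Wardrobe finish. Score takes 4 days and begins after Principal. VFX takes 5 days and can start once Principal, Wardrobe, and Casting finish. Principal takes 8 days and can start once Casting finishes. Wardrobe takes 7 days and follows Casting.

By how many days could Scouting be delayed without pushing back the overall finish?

The longest chain is Casting→Principal→Pickups = 2+8+6 = 16; overall finish 16 days.
The longest chain containing Scouting totals 8 days.
So Scouting can slip 16 − 8 = 8 days.

8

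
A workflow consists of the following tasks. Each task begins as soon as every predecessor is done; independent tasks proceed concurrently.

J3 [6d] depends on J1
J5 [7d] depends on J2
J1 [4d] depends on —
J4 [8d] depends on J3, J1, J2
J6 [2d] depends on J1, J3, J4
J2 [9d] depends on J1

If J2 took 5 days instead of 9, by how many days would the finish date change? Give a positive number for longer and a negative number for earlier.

-3

Actual critical path: J1→J2→J4→J6 = 4+9+8+2 = 23 ⇒ 23 days.
J2 is on the critical path; changing it to 5 makes that path 19 days.
The binding chain switches to J1→J3→J4→J6 = 4+6+8+2 = 20; finish 20 days.
Change in finish: 20 − 23 = -3 days.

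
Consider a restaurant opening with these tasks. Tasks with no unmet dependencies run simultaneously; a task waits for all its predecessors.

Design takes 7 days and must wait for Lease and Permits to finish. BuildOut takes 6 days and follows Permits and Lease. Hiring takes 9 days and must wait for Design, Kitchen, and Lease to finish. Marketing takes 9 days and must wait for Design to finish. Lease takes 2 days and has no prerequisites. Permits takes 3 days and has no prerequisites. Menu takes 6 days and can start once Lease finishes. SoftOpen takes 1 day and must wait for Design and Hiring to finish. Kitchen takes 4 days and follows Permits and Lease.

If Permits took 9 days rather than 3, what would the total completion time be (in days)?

Actual critical path: Permits→Design→Hiring→SoftOpen = 3+7+9+1 = 20 ⇒ 20 days.
Permits is on the critical path; changing it to 9 makes that path 26 days.
That remains the longest chain; total 26 days.

26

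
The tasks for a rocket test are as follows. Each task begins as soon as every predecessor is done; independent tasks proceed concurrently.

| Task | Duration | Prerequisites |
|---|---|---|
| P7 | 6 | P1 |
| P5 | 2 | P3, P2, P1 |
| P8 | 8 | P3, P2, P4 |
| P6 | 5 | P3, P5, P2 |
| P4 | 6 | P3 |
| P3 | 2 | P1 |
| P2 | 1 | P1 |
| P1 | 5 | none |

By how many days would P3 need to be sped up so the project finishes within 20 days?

Current finish: 21 days; target: 20.
P3 is on every critical path, so each day cut from P3 cuts the finish by one (this holds down to a finish of 20).
Need 21 − 20 = 1 day off P3 → P3 becomes 1 day, finish becomes 20.

1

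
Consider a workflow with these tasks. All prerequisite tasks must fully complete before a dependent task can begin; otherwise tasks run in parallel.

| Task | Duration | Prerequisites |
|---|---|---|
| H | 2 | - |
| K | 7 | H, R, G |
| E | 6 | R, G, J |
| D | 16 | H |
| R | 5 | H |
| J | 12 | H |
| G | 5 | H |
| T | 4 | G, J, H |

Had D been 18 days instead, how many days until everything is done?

20

Critical path before the change: H→J→E = 2+12+6 = 20 giving 20 days.
D has 2 days of float (longest path through it is 18).
The binding chain switches to H→D = 2+18 = 20; finish 20 days.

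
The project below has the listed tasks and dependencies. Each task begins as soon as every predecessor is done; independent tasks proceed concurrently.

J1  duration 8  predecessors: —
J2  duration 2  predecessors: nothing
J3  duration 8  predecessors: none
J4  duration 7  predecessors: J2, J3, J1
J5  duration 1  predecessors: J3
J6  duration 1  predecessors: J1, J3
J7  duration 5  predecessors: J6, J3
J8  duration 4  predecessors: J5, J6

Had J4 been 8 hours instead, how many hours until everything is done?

16

Actual critical path: J1→J4 = 8+7 = 15 ⇒ 15 hours.
Since J4 is critical, the +1 change carries straight to that chain (now 16 hours).
The critical path is still J1→J4; finish is now 16 hours.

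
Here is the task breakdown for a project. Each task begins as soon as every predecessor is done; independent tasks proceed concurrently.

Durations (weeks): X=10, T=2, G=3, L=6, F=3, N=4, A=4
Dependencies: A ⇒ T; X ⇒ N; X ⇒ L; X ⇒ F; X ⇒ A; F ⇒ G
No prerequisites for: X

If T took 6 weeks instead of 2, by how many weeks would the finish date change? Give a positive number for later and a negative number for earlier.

Critical path before the change: X→A→T = 10+4+2 = 16 giving 16 weeks.
Since T is critical, the +4 change carries straight to that chain (now 20 weeks).
The critical path is still X→A→T; finish is now 20 weeks.
Change in finish: 20 − 16 = +4 weeks.

4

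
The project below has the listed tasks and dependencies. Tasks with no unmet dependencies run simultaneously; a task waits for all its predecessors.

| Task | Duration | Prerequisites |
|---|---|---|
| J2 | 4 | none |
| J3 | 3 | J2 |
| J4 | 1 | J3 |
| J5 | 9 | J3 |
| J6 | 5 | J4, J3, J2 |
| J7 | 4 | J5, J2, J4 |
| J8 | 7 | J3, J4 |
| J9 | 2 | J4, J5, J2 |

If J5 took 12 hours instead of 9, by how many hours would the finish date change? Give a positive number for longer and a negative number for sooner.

3

The binding path is J2→J3→J5→J7 = 4+3+9+4 = 20; finish at 20 hours.
J5 is on the critical path; changing it to 12 makes that path 23 hours.
The critical path is still J2→J3→J5→J7; finish is now 23 hours.
Change in finish: 23 − 20 = +3 hours.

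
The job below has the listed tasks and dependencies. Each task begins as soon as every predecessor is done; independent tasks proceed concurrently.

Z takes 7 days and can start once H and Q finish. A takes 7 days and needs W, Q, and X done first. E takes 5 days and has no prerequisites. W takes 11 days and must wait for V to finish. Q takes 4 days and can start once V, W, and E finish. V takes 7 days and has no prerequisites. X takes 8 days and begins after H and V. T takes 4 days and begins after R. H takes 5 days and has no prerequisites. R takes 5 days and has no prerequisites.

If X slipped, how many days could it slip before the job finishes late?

Critical path: V→W→Q→A = 7+11+4+7 = 29, so the finish is 29 days.
X finishes as early as 15 and must finish by 22.
Float = 29 − 22 = 7.

7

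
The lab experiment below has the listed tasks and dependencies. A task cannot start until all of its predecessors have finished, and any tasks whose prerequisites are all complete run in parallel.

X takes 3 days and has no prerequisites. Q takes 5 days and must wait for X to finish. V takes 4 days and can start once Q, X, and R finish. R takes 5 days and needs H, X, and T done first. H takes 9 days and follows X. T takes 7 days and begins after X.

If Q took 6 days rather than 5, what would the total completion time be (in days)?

21

As given, the longest chain is X→H→R→V = 3+9+5+4 = 21, so the finish is 21 days.
Q is off the critical path — its longest chain is 12 days, giving 9 of slack.
That remains the longest chain; total 21 days.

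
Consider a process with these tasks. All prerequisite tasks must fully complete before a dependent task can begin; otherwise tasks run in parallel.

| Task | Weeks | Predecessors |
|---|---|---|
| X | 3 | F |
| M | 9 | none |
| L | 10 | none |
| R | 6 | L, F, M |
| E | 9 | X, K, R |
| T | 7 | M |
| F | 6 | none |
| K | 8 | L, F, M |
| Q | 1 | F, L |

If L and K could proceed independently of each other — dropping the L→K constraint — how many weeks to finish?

With the dependency in place, L→K→E = 10+8+9 = 27 sets the finish at 27 weeks.
Without L→K, K's earliest start moves from 10 to 9.
After: M→K→E = 9+8+9 = 26 → 26 weeks.

26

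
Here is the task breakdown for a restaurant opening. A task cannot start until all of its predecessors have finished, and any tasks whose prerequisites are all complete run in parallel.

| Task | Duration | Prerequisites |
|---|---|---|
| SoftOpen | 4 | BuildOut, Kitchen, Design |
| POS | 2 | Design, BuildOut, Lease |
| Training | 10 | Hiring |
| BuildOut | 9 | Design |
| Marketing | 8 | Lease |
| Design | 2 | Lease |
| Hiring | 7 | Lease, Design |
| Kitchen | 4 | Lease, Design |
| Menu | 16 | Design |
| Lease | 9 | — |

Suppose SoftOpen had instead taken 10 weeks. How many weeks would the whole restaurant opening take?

30

As given, the longest chain is Lease→Design→Hiring→Training = 9+2+7+10 = 28, so the finish is 28 weeks.
SoftOpen is off the critical path — its longest chain is 24 weeks, giving 4 of slack.
New critical path: Lease→Design→BuildOut→SoftOpen = 9+2+9+10 = 30 ⇒ 30 weeks.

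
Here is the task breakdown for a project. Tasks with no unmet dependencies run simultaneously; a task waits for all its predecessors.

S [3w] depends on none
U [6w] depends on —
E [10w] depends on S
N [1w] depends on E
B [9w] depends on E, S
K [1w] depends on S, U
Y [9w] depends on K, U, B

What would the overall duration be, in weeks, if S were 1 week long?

As given, the longest chain is S→E→B→Y = 3+10+9+9 = 31, so the finish is 31 weeks.
S is on the critical path; changing it to 1 makes that path 29 weeks.
No other chain overtakes it, so the finish is 29 weeks.

29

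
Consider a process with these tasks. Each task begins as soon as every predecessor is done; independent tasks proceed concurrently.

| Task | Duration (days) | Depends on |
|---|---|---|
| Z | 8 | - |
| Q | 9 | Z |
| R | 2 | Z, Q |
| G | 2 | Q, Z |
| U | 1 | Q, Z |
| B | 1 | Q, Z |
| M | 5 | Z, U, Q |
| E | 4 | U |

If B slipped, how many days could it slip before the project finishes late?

The longest chain is Z→Q→U→M = 8+9+1+5 = 23; overall finish 23 days.
The longest chain containing B totals 18 days.
Float = 23 − 18 = 5.

5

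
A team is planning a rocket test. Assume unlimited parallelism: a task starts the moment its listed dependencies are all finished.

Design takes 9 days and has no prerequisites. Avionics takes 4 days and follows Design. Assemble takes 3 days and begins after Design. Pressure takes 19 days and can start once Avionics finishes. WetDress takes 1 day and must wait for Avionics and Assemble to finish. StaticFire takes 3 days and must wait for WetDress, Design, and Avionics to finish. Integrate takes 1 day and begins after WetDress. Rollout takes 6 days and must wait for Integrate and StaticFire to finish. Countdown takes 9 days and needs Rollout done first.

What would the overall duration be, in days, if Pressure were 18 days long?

32

As given, the longest chain is Design→Avionics→Pressure = 9+4+19 = 32, so the finish is 32 days.
Pressure is on the critical path; changing it to 18 makes that path 31 days.
The binding chain switches to Design→Avionics→WetDress→StaticFire→Rollout→Countdown = 9+4+1+3+6+9 = 32; finish 32 days.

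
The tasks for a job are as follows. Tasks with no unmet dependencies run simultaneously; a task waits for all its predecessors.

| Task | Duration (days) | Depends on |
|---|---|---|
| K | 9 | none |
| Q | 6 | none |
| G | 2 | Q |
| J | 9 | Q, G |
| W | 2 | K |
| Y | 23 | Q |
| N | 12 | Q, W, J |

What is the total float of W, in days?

6

The longest chain is Q→G→J→N = 6+2+9+12 = 29; overall finish 29 days.
The longest chain containing W totals 23 days.
Float = 29 − 23 = 6.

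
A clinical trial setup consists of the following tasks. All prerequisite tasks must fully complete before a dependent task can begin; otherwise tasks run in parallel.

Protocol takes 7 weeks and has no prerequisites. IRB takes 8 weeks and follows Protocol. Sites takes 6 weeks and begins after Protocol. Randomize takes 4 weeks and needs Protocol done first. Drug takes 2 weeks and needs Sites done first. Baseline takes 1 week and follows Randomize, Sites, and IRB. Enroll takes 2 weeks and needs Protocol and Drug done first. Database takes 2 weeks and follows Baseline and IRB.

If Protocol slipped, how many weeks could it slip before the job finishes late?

Protocol→IRB→Baseline→Database = 7+8+1+2 = 18 sets the makespan at 18 weeks.
Protocol finishes as early as 7 and must finish by 7.
Float = 18 − 18 = 0.

0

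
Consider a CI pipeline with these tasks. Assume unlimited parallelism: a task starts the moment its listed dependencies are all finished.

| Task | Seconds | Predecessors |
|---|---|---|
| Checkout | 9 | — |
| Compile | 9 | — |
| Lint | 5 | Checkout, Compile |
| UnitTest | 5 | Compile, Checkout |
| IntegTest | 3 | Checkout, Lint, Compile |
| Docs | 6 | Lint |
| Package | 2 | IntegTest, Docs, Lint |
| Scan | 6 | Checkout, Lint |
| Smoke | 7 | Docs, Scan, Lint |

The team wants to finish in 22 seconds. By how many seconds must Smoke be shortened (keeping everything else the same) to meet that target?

5

Current finish: 27 seconds; target: 22.
Smoke is on every critical path, so each second cut from Smoke cuts the finish by one (this holds down to a finish of 22).
Need 27 − 22 = 5 seconds off Smoke → Smoke becomes 2 seconds, finish becomes 22.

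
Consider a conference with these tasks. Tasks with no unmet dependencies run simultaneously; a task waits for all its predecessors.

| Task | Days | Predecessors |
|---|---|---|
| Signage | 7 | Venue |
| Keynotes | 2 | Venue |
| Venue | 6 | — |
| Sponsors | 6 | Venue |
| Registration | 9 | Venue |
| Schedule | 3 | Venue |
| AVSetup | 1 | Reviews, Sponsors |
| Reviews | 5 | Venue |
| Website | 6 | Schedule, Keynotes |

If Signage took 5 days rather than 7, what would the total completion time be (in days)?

15

The binding path is Venue→Schedule→Website = 6+3+6 = 15; finish at 15 days.
Signage is off the critical path — its longest chain is 13 days, giving 2 of slack.
No other chain overtakes it, so the finish is 15 days.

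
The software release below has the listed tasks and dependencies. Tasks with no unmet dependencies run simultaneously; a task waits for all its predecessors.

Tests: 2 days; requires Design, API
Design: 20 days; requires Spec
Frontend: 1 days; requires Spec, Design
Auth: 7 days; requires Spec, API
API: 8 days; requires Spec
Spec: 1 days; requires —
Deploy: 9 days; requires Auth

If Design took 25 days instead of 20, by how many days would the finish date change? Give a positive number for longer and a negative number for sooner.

The binding path is Spec→API→Auth→Deploy = 1+8+7+9 = 25; finish at 25 days.
The longest path through Design is only 23 days, so Design has float 2.
The binding chain switches to Spec→Design→Tests = 1+25+2 = 28; finish 28 days.
Change in finish: 28 − 25 = +3 days.

3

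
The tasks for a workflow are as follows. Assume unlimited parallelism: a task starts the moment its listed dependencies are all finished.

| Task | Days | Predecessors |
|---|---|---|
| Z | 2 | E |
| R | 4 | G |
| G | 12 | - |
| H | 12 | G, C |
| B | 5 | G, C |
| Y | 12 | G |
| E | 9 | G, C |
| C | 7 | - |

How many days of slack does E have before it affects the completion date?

1

The longest chain is G→Y = 12+12 = 24; overall finish 24 days.
E finishes as early as 21 and must finish by 22.
Float = 24 − 23 = 1.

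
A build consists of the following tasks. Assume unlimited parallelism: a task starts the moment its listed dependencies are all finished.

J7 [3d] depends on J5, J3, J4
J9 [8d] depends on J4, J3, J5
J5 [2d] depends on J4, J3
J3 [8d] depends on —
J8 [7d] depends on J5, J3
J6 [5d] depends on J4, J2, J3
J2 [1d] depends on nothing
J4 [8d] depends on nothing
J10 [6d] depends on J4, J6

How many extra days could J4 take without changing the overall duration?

J3→J6→J10 = 8+5+6 = 19 sets the makespan at 19 days.
J4 finishes as early as 8 and must finish by 8.
So J4 can slip 8 − 8 = 0 days.

0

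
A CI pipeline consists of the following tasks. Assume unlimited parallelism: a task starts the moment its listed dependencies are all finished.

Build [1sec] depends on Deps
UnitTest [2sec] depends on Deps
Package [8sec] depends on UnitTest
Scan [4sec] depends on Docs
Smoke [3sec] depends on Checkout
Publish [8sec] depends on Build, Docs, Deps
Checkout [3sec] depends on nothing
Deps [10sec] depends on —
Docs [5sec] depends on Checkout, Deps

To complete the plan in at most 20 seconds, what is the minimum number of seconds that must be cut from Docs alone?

Current finish: 23 seconds; target: 20.
Docs is on every critical path, so each second cut from Docs cuts the finish by one (this holds down to a finish of 20).
Need 23 − 20 = 3 seconds off Docs → Docs becomes 2 seconds, finish becomes 20.

3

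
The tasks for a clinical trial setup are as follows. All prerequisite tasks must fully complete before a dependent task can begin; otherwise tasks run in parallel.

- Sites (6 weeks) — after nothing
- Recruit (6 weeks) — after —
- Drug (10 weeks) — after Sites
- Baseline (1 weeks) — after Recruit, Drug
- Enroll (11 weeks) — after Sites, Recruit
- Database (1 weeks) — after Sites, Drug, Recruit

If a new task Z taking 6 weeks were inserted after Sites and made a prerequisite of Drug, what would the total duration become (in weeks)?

Originally the clinical trial setup takes 17 weeks.
With Z inserted, Drug now waits for max(Sites, Z).
New critical path: Sites→Z→Drug→Baseline = 6+6+10+1 = 23 ⇒ 23 weeks.

23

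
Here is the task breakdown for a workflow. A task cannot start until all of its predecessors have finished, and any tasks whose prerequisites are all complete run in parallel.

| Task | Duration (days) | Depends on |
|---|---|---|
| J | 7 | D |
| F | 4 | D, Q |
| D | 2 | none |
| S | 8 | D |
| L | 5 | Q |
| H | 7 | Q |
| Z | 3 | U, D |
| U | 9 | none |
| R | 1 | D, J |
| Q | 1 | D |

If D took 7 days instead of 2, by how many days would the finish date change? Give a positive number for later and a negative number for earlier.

3

Baseline: U→Z = 9+3 = 12 → 12 days.
The longest path through D is only 10 days, so D has float 2.
New critical path: D→Q→H = 7+1+7 = 15 ⇒ 15 days.
Change in finish: 15 − 12 = +3 days.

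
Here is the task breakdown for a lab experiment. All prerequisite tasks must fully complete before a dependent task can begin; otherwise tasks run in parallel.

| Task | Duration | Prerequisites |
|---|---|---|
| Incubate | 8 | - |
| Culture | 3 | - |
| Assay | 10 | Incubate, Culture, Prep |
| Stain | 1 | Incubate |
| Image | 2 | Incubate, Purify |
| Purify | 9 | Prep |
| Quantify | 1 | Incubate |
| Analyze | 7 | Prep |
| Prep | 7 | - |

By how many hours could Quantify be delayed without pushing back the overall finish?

9

Prep→Purify→Image = 7+9+2 = 18 sets the makespan at 18 hours.
The longest chain containing Quantify totals 9 hours.
Float = 18 − 9 = 9.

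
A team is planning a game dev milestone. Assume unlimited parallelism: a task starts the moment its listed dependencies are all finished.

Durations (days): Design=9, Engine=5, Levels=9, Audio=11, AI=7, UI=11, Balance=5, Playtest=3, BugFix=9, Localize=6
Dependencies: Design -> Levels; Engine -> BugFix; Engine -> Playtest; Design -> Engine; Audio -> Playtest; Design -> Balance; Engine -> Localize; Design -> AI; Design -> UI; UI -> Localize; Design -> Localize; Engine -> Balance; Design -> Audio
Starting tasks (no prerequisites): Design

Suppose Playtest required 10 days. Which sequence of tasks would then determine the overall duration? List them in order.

The binding path is Design→UI→Localize = 9+11+6 = 26; finish at 26 days.
The longest path through Playtest is only 23 days, so Playtest has float 3.
Now Design→Audio→Playtest = 9+11+10 = 30 is longest, so the finish becomes 30 days.

Design, Audio, Playtest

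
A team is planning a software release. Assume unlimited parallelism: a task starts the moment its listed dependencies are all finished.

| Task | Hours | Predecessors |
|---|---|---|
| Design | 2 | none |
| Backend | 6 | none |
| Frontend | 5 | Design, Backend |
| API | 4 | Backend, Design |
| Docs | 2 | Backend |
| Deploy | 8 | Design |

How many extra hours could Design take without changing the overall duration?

1

The longest chain is Backend→Frontend = 6+5 = 11; overall finish 11 hours.
Design finishes as early as 2 and must finish by 3.
Float = 11 − 10 = 1.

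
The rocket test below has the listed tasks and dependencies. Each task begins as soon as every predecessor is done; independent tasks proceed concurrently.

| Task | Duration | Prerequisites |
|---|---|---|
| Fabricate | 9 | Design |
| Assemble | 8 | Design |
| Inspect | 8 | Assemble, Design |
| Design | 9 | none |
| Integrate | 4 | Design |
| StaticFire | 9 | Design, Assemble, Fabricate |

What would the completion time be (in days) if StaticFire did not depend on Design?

With the dependency in place, Design→Fabricate→StaticFire = 9+9+9 = 27 sets the finish at 27 days.
Dropping Design→StaticFire doesn't change StaticFire's earliest start (18); another predecessor still binds.
After: Design→Fabricate→StaticFire = 9+9+9 = 27 → 27 days.

27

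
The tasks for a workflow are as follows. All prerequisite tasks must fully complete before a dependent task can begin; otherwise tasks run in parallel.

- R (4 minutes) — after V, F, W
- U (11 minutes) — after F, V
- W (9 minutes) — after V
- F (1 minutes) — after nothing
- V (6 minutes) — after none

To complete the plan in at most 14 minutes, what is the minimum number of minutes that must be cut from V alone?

Current finish: 19 minutes; target: 14.
V is on every critical path, so each minute cut from V cuts the finish by one (this holds down to a finish of 14).
Need 19 − 14 = 5 minutes off V → V becomes 1 minute, finish becomes 14.

5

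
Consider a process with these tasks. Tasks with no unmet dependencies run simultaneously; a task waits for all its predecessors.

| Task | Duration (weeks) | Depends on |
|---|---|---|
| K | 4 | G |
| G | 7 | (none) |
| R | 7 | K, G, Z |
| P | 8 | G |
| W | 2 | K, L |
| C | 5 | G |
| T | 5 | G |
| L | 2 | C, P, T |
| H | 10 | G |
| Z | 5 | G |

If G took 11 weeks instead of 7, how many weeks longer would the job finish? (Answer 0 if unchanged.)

Critical path before the change: G→Z→R = 7+5+7 = 19 giving 19 weeks.
Since G is critical, the +4 change carries straight to that chain (now 23 weeks).
No other chain overtakes it, so the finish is 23 weeks.
Change in finish: 23 − 19 = +4 weeks.

4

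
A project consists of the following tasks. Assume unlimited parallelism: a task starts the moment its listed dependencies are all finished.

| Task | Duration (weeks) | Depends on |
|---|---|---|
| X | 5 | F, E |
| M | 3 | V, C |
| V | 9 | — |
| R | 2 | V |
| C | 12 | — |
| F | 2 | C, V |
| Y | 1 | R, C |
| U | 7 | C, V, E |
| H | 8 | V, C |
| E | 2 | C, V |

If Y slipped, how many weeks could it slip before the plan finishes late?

8

Critical path: C→E→U = 12+2+7 = 21, so the finish is 21 weeks.
Y finishes as early as 13 and must finish by 21.
Float = 21 − 13 = 8.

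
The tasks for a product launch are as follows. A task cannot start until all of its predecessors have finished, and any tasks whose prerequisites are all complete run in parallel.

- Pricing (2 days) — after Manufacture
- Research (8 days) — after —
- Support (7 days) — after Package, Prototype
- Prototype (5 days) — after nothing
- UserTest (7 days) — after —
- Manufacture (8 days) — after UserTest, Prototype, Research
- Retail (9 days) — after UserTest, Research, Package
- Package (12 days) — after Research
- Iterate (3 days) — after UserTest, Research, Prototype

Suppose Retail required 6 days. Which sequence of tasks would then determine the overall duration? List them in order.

Research, Package, Support

The binding path is Research→Package→Retail = 8+12+9 = 29; finish at 29 days.
Since Retail is critical, the -3 change carries straight to that chain (now 26 days).
The binding chain switches to Research→Package→Support = 8+12+7 = 27; finish 27 days.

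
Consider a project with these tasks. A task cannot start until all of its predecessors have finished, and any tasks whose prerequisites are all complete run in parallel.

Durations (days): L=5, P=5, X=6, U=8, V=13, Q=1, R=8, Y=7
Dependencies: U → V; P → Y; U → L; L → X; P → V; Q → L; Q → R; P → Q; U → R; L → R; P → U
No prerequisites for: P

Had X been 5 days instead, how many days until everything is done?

As given, the longest chain is P→U→L→R = 5+8+5+8 = 26, so the finish is 26 days.
X has 2 days of float (longest path through it is 24).
That remains the longest chain; total 26 days.

26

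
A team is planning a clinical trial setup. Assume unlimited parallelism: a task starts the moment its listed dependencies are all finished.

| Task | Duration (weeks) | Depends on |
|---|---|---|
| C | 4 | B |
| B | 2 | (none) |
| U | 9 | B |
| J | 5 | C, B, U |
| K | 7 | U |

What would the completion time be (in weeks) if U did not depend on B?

16

With the dependency in place, B→U→K = 2+9+7 = 18 sets the finish at 18 weeks.
Without B→U, U's earliest start moves from 2 to 0.
After: U→K = 9+7 = 16 → 16 weeks.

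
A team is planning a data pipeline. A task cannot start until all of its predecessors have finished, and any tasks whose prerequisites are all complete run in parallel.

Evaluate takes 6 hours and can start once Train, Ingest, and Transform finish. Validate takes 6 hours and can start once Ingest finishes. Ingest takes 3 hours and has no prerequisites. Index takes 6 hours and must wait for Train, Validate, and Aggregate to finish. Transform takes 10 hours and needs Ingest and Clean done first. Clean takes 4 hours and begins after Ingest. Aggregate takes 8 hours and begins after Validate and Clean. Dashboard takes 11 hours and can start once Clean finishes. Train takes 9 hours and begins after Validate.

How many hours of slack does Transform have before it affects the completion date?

Critical path: Ingest→Validate→Train→Evaluate = 3+6+9+6 = 24, so the finish is 24 hours.
Longest path through Transform: 23 hours (earliest finish 17, latest finish 18).
So Transform can slip 18 − 17 = 1 hour.

1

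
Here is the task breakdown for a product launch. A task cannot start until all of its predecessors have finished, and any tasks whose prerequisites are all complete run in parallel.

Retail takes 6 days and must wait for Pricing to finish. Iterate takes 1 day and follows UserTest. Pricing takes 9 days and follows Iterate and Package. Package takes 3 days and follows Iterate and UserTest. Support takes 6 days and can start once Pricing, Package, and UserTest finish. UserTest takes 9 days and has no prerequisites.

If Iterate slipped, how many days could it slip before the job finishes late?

0

The longest chain is UserTest→Iterate→Package→Pricing→Retail = 9+1+3+9+6 = 28; overall finish 28 days.
Longest path through Iterate: 28 days (earliest finish 10, latest finish 10).
So Iterate can slip 10 − 10 = 0 days.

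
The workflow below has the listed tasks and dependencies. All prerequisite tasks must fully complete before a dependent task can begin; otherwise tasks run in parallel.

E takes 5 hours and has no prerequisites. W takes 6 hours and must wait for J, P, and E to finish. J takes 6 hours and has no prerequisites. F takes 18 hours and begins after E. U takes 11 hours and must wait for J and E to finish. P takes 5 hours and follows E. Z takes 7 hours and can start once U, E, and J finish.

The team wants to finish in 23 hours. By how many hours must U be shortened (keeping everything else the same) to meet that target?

1

Current finish: 24 hours; target: 23.
U is on every critical path, so each hour cut from U cuts the finish by one (this holds down to a finish of 23).
Need 24 − 23 = 1 hour off U → U becomes 10 hours, finish becomes 23.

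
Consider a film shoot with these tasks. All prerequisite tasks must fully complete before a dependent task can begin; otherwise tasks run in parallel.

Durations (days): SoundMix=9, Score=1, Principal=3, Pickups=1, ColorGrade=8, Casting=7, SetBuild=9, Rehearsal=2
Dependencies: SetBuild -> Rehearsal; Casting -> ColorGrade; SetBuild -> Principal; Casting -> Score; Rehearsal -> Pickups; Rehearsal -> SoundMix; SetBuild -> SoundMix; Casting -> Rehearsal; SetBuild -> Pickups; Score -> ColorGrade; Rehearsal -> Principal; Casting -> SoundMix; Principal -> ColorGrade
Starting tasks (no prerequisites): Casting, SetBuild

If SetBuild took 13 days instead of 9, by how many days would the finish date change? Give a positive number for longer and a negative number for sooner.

4

Actual critical path: SetBuild→Rehearsal→Principal→ColorGrade = 9+2+3+8 = 22 ⇒ 22 days.
Since SetBuild is critical, the +4 change carries straight to that chain (now 26 days).
No other chain overtakes it, so the finish is 26 days.
Change in finish: 26 − 22 = +4 days.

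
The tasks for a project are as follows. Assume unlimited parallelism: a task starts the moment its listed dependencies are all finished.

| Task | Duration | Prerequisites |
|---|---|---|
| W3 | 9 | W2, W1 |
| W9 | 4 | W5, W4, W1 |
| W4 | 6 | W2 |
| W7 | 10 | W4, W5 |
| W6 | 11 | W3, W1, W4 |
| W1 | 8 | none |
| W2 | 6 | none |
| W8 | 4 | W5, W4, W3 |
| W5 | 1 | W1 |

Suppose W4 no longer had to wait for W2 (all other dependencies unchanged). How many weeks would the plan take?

28

Original critical path: W1→W3→W6 = 8+9+11 = 28 ⇒ 28 weeks.
Without W2→W4, W4's earliest start moves from 6 to 0.
New critical path: W1→W3→W6 = 8+9+11 = 28 ⇒ 28 weeks.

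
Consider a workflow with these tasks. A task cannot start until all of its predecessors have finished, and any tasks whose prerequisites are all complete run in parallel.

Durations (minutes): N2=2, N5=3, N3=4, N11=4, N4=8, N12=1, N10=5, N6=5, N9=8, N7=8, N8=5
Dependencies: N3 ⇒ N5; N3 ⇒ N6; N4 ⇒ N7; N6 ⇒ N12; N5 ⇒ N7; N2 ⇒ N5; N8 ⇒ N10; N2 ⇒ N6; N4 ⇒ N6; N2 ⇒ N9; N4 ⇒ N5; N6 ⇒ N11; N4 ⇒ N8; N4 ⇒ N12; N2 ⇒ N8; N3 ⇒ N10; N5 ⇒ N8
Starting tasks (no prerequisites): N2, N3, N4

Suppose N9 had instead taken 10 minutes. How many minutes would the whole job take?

21

The binding path is N4→N5→N8→N10 = 8+3+5+5 = 21; finish at 21 minutes.
N9 has 11 minutes of float (longest path through it is 10).
That remains the longest chain; total 21 minutes.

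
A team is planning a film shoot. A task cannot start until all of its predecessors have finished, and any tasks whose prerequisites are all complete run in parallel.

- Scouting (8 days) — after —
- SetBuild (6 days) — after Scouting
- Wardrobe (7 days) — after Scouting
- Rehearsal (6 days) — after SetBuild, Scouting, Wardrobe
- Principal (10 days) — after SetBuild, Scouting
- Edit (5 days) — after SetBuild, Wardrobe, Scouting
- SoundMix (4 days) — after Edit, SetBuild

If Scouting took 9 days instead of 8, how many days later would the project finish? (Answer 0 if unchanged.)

The binding path is Scouting→SetBuild→Principal = 8+6+10 = 24; finish at 24 days.
Scouting lies on that path, so at 9 days the path becomes 25 days.
No other chain overtakes it, so the finish is 25 days.
Change in finish: 25 − 24 = +1 days.

1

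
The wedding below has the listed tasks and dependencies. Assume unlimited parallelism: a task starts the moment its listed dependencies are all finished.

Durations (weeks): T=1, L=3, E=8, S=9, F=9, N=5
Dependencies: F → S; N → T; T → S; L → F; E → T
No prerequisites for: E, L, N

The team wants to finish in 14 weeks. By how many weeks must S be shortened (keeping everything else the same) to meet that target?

7

Current finish: 21 weeks; target: 14.
S is on every critical path, so each week cut from S cuts the finish by one (this holds down to a finish of 13).
Need 21 − 14 = 7 weeks off S → S becomes 2 weeks, finish becomes 14.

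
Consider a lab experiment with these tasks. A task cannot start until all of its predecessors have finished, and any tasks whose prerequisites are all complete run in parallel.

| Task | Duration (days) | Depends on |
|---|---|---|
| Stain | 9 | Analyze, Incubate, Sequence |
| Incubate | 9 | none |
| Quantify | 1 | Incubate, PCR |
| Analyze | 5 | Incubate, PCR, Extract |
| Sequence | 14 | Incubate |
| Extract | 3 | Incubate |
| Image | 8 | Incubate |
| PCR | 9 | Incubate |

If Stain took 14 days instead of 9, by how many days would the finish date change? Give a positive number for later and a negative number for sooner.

5

Critical path before the change: Incubate→PCR→Analyze→Stain = 9+9+5+9 = 32 giving 32 days.
Since Stain is critical, the +5 change carries straight to that chain (now 37 days).
The critical path is still Incubate→PCR→Analyze→Stain; finish is now 37 days.
Change in finish: 37 − 32 = +5 days.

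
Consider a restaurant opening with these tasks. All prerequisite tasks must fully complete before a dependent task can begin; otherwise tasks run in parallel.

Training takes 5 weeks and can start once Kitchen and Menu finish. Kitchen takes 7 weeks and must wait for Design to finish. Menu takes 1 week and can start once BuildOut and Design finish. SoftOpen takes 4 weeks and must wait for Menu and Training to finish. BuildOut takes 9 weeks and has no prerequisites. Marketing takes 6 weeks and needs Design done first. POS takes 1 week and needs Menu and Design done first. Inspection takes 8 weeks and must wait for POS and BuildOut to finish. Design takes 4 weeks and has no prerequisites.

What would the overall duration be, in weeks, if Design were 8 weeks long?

Baseline: Design→Kitchen→Training→SoftOpen = 4+7+5+4 = 20 → 20 weeks.
Since Design is critical, the +4 change carries straight to that chain (now 24 weeks).
No other chain overtakes it, so the finish is 24 weeks.

24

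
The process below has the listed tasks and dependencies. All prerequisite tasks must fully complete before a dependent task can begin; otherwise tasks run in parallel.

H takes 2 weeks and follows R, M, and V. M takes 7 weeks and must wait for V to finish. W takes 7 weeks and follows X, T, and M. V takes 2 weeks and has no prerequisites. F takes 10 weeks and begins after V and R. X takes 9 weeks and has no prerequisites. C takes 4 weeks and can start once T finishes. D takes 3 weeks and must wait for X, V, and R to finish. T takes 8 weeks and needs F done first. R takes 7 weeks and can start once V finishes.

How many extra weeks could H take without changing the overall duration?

The longest chain is V→R→F→T→W = 2+7+10+8+7 = 34; overall finish 34 weeks.
Longest path through H: 11 weeks (earliest finish 11, latest finish 34).
Slack of H = 32 − 9 = 23 weeks.

23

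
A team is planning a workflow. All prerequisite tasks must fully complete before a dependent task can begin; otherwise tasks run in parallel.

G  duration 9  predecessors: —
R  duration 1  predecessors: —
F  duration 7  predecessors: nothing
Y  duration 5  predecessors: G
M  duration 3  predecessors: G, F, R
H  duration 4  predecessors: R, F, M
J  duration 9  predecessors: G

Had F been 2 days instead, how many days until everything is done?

Critical path before the change: G→J = 9+9 = 18 giving 18 days.
F is off the critical path — its longest chain is 14 days, giving 4 of slack.
That remains the longest chain; total 18 days.

18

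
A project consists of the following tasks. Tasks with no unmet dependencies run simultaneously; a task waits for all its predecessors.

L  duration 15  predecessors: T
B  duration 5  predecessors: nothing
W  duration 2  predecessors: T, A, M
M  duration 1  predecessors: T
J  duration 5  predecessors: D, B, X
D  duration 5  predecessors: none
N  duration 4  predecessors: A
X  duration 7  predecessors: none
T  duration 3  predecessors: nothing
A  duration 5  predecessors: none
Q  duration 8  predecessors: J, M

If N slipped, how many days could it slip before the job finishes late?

11

Critical path: X→J→Q = 7+5+8 = 20, so the finish is 20 days.
The longest chain containing N totals 9 days.
So N can slip 20 − 9 = 11 days.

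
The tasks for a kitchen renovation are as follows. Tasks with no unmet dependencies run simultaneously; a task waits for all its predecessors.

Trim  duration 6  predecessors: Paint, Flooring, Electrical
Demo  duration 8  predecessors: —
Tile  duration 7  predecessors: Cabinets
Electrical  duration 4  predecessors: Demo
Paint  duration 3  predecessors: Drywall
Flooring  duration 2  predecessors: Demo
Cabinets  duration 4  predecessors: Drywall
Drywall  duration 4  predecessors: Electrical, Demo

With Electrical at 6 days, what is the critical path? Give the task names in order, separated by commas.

As given, the longest chain is Demo→Electrical→Drywall→Cabinets→Tile = 8+4+4+4+7 = 27, so the finish is 27 days.
Electrical lies on that path, so at 6 days the path becomes 29 days.
The critical path is still Demo→Electrical→Drywall→Cabinets→Tile; finish is now 29 days.

Demo, Electrical, Drywall, Cabinets, Tile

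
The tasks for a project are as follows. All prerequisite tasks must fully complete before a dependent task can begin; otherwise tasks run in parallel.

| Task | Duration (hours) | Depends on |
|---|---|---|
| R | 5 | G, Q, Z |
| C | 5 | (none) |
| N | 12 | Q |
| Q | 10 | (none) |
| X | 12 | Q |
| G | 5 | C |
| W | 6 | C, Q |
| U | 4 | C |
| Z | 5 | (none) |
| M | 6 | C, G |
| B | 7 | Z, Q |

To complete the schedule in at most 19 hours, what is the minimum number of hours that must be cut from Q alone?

3

Current finish: 22 hours; target: 19.
Q is on every critical path, so each hour cut from Q cuts the finish by one (this holds down to a finish of 16).
Need 22 − 19 = 3 hours off Q → Q becomes 7 hours, finish becomes 19.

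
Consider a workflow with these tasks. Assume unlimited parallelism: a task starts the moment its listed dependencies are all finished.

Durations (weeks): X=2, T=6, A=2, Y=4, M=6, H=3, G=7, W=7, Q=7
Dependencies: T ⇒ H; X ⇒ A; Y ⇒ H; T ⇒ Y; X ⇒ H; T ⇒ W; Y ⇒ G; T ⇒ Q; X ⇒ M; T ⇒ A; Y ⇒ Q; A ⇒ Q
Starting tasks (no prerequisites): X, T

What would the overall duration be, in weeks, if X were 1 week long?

As given, the longest chain is T→Y→G = 6+4+7 = 17, so the finish is 17 weeks.
X is off the critical path — its longest chain is 11 weeks, giving 6 of slack.
That remains the longest chain; total 17 weeks.

17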